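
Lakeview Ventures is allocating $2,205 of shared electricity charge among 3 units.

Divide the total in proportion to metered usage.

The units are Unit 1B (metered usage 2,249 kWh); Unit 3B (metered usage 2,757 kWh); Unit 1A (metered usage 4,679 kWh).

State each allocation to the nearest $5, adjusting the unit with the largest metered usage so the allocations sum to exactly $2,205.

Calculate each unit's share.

Unit 1B: $510; Unit 3B: $630; Unit 1A: $1,065

Total metered usage = 2,249 + 2,757 + 4,679 = 9,685.
Pro-rata amounts: Unit 1B 512.03; Unit 3B 627.69; Unit 1A 1,065.28.
Rounded to nearest $5: Unit 1B $510; Unit 3B $630; Unit 1A $1,065. Sum = $2,205.
No rounding difference to absorb.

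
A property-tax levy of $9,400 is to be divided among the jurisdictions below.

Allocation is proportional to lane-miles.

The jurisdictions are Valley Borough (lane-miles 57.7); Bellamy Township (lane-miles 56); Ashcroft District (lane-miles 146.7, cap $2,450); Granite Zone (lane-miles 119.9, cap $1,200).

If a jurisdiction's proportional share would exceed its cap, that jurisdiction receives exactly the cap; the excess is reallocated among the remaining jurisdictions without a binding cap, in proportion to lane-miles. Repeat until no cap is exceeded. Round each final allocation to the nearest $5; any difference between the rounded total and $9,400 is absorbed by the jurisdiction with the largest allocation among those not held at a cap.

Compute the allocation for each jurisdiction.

Sum of lane-miles: 380.3.
Proportional shares (ignoring caps): Valley Borough 1,426.19; Bellamy Township 1,384.17; Ashcroft District 3,626.03; Granite Zone 2,963.61.
Cap binds for Ashcroft District ($2,450), Granite Zone ($1,200); balance $5,750 reallocated over remaining lane-miles 113.7.
Redistributed shares: Valley Borough 2,917.99 → $2,920; Bellamy Township 2,832.01 → $2,830.

Valley Borough: $2,920 · Bellamy Township: $2,830 · Ashcroft District: $2,450 · Granite Zone: $1,200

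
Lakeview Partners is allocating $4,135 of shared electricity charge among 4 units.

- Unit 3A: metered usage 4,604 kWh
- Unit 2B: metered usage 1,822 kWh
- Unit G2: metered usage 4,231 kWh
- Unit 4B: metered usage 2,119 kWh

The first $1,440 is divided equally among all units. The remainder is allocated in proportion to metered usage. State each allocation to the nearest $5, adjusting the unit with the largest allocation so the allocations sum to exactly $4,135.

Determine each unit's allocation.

Unit 3A: $1,335 | Unit 2B: $745 | Unit G2: $1,250 | Unit 4B: $805

$1,440 shared equally gives $360 per unit.
Remainder $2,695 by metered usage (total 12,776): Unit 3A 971.18 → $970; Unit 2B 384.34 → $385; Unit G2 892.497 → $890; Unit 4B 446.99 → $445.
Rounding difference +$5 on remainder applied to Unit 3A.
Totals: Unit 3A $360 + $975 = $1,335; Unit 2B $360 + $385 = $745; Unit G2 $360 + $890 = $1,250; Unit 4B $360 + $445 = $805.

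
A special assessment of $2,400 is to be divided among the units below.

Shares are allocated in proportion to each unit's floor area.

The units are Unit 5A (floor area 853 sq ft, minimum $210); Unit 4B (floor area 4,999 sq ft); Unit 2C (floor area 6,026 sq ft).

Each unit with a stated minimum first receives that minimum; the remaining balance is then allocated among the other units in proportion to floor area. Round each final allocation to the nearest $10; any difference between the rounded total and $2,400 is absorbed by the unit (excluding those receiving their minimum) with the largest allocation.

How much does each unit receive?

Unit 5A: $210 | Unit 4B: $990 | Unit 2C: $1,200

Fund the minimums — Unit 5A $210. Residual $2,190.
Residual split over remaining floor area 11,025: Unit 4B 993.00 → $990; Unit 2C 1,197.00 → $1,200.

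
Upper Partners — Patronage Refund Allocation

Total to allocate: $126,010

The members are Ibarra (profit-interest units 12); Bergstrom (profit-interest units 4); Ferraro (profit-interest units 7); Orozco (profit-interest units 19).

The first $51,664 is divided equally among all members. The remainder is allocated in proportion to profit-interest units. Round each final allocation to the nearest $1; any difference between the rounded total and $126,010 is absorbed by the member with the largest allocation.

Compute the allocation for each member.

Ibarra: $34,158; Bergstrom: $19,997; Ferraro: $25,307; Orozco: $46,548

First tranche $51,664 split equally: $12,916 each.
Remainder $74,346 by profit-interest units (total 42): Ibarra 21,241.71 → $21,242; Bergstrom 7,080.57 → $7,081; Ferraro 12,391.00 → $12,391; Orozco 33,632.71 → $33,633.
Rounding difference −$1 on remainder applied to Orozco.
Totals: Ibarra $12,916 + $21,242 = $34,158; Bergstrom $12,916 + $7,081 = $19,997; Ferraro $12,916 + $12,391 = $25,307; Orozco $12,916 + $33,632 = $46,548.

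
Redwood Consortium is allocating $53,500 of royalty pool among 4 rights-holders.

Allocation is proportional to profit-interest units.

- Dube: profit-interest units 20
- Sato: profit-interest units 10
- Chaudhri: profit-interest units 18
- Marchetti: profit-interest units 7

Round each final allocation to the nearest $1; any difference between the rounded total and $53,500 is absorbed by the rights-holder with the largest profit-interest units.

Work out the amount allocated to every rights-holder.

Profit-interest units total: 20 + 10 + 18 + 7 = 55.
Unrounded shares: Dube 19,454.55; Sato 9,727.27; Chaudhri 17,509.09; Marchetti 6,809.09.
After rounding ($1): Dube $19,455; Sato $9,727; Chaudhri $17,509; Marchetti $6,809. Sum = $53,500.
Rounded total matches; no reconciliation needed.

Dube: $19,455 · Sato: $9,727 · Chaudhri: $17,509 · Marchetti: $6,809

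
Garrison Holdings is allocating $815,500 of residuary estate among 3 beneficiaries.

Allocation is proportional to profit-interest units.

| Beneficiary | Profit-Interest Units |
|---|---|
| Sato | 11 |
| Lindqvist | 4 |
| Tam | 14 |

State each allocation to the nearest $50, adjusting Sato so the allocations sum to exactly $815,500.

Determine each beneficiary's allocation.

Sato: $309,300 · Lindqvist: $112,500 · Tam: $393,700

Combined profit-interest units = 29.
Pro-rata amounts: Sato 11/29 × $815,500 = 309,327.59; Lindqvist 4/29 × $815,500 = 112,482.76; Tam 14/29 × $815,500 = 393,689.66.
Rounded to nearest $50: Sato $309,350; Lindqvist $112,500; Tam $393,700. Sum = $815,550.
Difference $815,500 − $815,550 = −$50 applied to Sato: Sato becomes $309,300.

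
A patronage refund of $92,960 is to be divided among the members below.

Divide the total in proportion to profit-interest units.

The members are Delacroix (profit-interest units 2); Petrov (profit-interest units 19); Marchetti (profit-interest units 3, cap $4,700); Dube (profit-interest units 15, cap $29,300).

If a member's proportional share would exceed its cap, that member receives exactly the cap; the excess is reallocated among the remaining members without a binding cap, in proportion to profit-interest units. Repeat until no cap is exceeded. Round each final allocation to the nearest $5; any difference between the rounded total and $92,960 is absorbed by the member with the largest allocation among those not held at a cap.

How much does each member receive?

Combined profit-interest units = 39.
Unconstrained shares: Delacroix 4,767.18; Petrov 45,288.21; Marchetti 7,150.77; Dube 35,753.85.
Held at cap: Marchetti ($4,700), Dube ($29,300); balance $58,960 reallocated over remaining profit-interest units 21.
Redistributed shares: Delacroix 5,615.24 → $5,615; Petrov 53,344.76 → $53,345.

Delacroix: $5,615 | Petrov: $53,345 | Marchetti: $4,700 | Dube: $29,300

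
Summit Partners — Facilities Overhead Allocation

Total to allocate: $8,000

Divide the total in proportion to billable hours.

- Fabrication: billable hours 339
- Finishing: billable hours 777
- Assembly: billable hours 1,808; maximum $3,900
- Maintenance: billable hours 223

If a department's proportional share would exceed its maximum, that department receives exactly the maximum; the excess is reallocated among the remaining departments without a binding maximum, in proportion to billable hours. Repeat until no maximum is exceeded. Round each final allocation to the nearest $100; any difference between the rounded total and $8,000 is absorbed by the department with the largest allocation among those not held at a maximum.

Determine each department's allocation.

Fabrication: $1,000 | Finishing: $2,400 | Assembly: $3,900 | Maintenance: $700

Sum of billable hours: 3,147.
Unconstrained shares: Fabrication 861.77; Finishing 1,975.21; Assembly 4,596.12; Maintenance 566.89.
Capped: Assembly ($3,900); remaining pool $4,100 reallocated over remaining billable hours 1,339.
Redistributed shares: Fabrication 1,038.01 → $1,000; Finishing 2,379.16 → $2,400; Maintenance 682.82 → $700.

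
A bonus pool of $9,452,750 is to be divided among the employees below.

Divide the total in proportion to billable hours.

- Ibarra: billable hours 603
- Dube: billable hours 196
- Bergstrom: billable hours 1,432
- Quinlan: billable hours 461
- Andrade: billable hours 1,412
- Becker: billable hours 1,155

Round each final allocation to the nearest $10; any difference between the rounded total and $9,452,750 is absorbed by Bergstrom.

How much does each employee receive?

Sum of billable hours: 5,259.
Pro-rata amounts: Ibarra 603/5,259 × $9,452,750 = 1,083,857.82; Dube 196/5,259 × $9,452,750 = 352,298.73; Bergstrom 1,432/5,259 × $9,452,750 = 2,573,937.63; Quinlan 461/5,259 × $9,452,750 = 828,620.98; Andrade 1,412/5,259 × $9,452,750 = 2,537,988.78; Becker 1,155/5,259 × $9,452,750 = 2,076,046.06.
Rounded to nearest $10: Ibarra $1,083,860; Dube $352,300; Bergstrom $2,573,940; Quinlan $828,620; Andrade $2,537,990; Becker $2,076,050. Sum = $9,452,760.
Difference $9,452,750 − $9,452,760 = −$10 applied to Bergstrom: Bergstrom becomes $2,573,930.

Ibarra: $1,083,860; Dube: $352,300; Bergstrom: $2,573,930; Quinlan: $828,620; Andrade: $2,537,990; Becker: $2,076,050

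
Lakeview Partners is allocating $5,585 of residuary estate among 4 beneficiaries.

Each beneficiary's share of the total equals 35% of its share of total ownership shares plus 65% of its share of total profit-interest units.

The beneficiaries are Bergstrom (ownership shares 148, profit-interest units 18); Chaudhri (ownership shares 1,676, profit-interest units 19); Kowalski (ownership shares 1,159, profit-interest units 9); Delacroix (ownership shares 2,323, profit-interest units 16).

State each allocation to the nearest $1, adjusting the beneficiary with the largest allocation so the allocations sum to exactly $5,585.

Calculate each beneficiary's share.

Bergstrom: $1,108; Chaudhri: $1,730; Kowalski: $954; Delacroix: $1,793

Totals — ownership shares 5,306, profit-interest units 62.
Composite weights (35% ownership shares + 65% profit-interest units): Bergstrom 0.1985; Chaudhri 0.3097; Kowalski 0.1708; Delacroix 0.3210.
Unrounded shares: Bergstrom 1,108.47; Chaudhri 1,729.94; Kowalski 953.95; Delacroix 1,792.64.
At nearest $1: Bergstrom $1,108; Chaudhri $1,730; Kowalski $954; Delacroix $1,793. Sum = $5,585.
No rounding difference to absorb.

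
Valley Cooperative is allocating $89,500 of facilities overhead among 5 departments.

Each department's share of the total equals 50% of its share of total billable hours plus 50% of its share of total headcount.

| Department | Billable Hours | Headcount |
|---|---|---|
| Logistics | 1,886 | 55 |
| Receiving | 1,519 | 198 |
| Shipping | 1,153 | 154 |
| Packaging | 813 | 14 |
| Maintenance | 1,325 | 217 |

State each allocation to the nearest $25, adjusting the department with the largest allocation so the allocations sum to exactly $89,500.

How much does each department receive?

Billable hours total 6,696; headcount total 638.
Combined weights (50% billable hours + 50% headcount): Logistics 0.1839; Receiving 0.2686; Shipping 0.2068; Packaging 0.0717; Maintenance 0.2690.
Unrounded shares: Logistics 16,462.07; Receiving 24,039.55; Shipping 18,507.33; Packaging 6,415.33; Maintenance 24,075.71.
After rounding ($25): Logistics $16,450; Receiving $24,050; Shipping $18,500; Packaging $6,425; Maintenance $24,075. Sum = $89,500.
Rounded total matches; no reconciliation needed.

Logistics: $16,450 · Receiving: $24,050 · Shipping: $18,500 · Packaging: $6,425 · Maintenance: $24,075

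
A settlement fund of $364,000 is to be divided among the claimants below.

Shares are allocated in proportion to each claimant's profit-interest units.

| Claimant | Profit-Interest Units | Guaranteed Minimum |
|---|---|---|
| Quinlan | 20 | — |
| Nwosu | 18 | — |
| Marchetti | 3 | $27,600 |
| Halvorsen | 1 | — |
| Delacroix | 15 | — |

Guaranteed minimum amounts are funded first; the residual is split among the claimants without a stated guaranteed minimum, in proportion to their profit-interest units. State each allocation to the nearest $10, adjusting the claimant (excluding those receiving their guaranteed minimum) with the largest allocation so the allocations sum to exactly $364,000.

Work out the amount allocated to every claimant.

Minimums first: Marchetti $27,600. Balance $336,400.
Balance split over remaining profit-interest units 54: Quinlan 124,592.59 → $124,590; Nwosu 112,133.33 → $112,130; Halvorsen 6,229.63 → $6,230; Delacroix 93,444.44 → $93,440.
Rounding difference +$10 applied to Quinlan → $124,600.

Quinlan: $124,600 · Nwosu: $112,130 · Marchetti: $27,600 · Halvorsen: $6,230 · Delacroix: $93,440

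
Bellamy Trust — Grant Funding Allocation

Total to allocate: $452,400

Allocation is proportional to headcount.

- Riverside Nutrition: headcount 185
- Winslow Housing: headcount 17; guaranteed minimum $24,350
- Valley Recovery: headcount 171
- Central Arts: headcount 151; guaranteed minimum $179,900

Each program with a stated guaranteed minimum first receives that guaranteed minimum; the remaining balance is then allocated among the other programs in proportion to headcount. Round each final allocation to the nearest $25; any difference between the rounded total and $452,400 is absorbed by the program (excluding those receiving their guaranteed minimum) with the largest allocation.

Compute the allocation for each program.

Guaranteed amounts: Winslow Housing $24,350; Central Arts $179,900. Balance $248,150.
Balance split over remaining headcount 356: Riverside Nutrition 128,954.35 → $128,950; Valley Recovery 119,195.65 → $119,200.

Riverside Nutrition: $128,950; Winslow Housing: $24,350; Valley Recovery: $119,200; Central Arts: $179,900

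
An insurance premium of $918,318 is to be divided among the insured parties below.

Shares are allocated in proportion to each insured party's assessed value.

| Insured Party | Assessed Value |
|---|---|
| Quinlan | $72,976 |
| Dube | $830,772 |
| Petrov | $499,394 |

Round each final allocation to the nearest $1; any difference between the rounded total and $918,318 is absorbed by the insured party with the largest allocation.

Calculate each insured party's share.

Total assessed value = 1,403,142.
Raw shares: Quinlan 72,976/1,403,142 × $918,318 = 47,760.79; Dube 830,772/1,403,142 × $918,318 = 543,717.52; Petrov 499,394/1,403,142 × $918,318 = 326,839.69.
After rounding ($1): Quinlan $47,761; Dube $543,718; Petrov $326,840. Sum = $918,319.
Difference $918,318 − $918,319 = −$1 applied to largest allocation (Dube): Dube becomes $543,717.

Quinlan: $47,761 | Dube: $543,717 | Petrov: $326,840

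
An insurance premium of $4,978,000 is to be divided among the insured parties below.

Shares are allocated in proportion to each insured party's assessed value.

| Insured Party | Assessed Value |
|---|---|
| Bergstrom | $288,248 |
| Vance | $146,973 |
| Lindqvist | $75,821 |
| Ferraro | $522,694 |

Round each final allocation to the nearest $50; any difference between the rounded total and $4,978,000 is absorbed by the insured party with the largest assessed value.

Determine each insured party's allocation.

Bergstrom: $1,388,050; Vance: $707,750; Lindqvist: $365,100; Ferraro: $2,517,100

Sum of assessed value: 288,248 + 146,973 + 75,821 + 522,694 = 1,033,736.
Pro-rata amounts: Bergstrom 1,388,070.59; Vance 707,754.78; Lindqvist 365,119.27; Ferraro 2,517,055.35.
Rounded to nearest $50: Bergstrom $1,388,050; Vance $707,750; Lindqvist $365,100; Ferraro $2,517,050. Sum = $4,977,950.
Difference $4,978,000 − $4,977,950 = +$50 applied to largest assessed value (Ferraro): Ferraro becomes $2,517,100.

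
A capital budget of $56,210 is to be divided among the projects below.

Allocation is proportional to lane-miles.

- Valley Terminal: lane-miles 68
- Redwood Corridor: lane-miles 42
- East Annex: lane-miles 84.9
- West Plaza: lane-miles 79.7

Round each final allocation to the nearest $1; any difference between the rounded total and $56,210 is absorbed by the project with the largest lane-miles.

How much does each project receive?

Lane-miles total: 274.6.
Unrounded shares: Valley Terminal 68/274.6 × $56,210 = 13,919.45; Redwood Corridor 42/274.6 × $56,210 = 8,597.31; East Annex 84.9/274.6 × $56,210 = 17,378.84; West Plaza 79.7/274.6 × $56,210 = 16,314.41.
At nearest $1: Valley Terminal $13,919; Redwood Corridor $8,597; East Annex $17,379; West Plaza $16,314. Sum = $56,209.
Difference $56,210 − $56,209 = +$1 applied to largest lane-miles (East Annex): East Annex becomes $17,380.

Valley Terminal: $13,919; Redwood Corridor: $8,597; East Annex: $17,380; West Plaza: $16,314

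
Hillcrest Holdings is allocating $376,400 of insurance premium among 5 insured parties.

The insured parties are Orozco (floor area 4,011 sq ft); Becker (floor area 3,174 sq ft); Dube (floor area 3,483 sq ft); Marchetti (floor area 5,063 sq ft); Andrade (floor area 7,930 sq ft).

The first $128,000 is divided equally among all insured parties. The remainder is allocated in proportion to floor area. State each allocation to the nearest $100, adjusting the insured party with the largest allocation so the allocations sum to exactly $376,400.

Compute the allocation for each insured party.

Orozco: $67,700 · Becker: $58,900 · Dube: $62,200 · Marchetti: $78,800 · Andrade: $108,800

First tranche $128,000 split equally: $25,600 each.
Remainder $248,400 by floor area (total 23,661): Orozco 42,108.63 → $42,100; Becker 33,321.57 → $33,300; Dube 36,565.54 → $36,600; Marchetti 53,152.83 → $53,200; Andrade 83,251.43 → $83,300.
Rounding difference −$100 on remainder applied to Andrade.
Totals: Orozco $25,600 + $42,100 = $67,700; Becker $25,600 + $33,300 = $58,900; Dube $25,600 + $36,600 = $62,200; Marchetti $25,600 + $53,200 = $78,800; Andrade $25,600 + $83,200 = $108,800.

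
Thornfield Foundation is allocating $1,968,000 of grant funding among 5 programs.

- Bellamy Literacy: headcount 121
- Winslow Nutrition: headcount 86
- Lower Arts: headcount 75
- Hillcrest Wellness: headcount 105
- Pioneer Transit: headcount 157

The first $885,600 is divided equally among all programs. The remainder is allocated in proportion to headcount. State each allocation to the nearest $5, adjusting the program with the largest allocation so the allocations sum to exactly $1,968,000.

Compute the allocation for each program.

First tranche $885,600 split equally: $177,120 each.
Remainder $1,082,400 by headcount (total 544): Bellamy Literacy 240,754.41 → $240,755; Winslow Nutrition 171,114.71 → $171,115; Lower Arts 149,227.94 → $149,230; Hillcrest Wellness 208,919.12 → $208,920; Pioneer Transit 312,383.82 → $312,385.
Rounding difference −$5 on remainder applied to Pioneer Transit.
Totals: Bellamy Literacy $177,120 + $240,755 = $417,875; Winslow Nutrition $177,120 + $171,115 = $348,235; Lower Arts $177,120 + $149,230 = $326,350; Hillcrest Wellness $177,120 + $208,920 = $386,040; Pioneer Transit $177,120 + $312,380 = $489,500.

Bellamy Literacy: $417,875; Winslow Nutrition: $348,235; Lower Arts: $326,350; Hillcrest Wellness: $386,040; Pioneer Transit: $489,500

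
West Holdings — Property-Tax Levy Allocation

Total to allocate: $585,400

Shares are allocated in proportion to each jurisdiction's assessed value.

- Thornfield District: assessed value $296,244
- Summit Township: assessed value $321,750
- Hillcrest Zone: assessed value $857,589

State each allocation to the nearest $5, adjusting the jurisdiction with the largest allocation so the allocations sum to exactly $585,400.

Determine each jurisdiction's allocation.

Thornfield District: $117,525 · Summit Township: $127,645 · Hillcrest Zone: $340,230

Sum of assessed value: 1,475,583.
Pro-rata amounts: Thornfield District 296,244/1,475,583 × $585,400 = 117,527.27; Summit Township 321,750/1,475,583 × $585,400 = 127,646.12; Hillcrest Zone 857,589/1,475,583 × $585,400 = 340,226.61.
At nearest $5: Thornfield District $117,525; Summit Township $127,645; Hillcrest Zone $340,225. Sum = $585,395.
Difference $585,400 − $585,395 = +$5 applied to largest allocation (Hillcrest Zone): Hillcrest Zone becomes $340,230.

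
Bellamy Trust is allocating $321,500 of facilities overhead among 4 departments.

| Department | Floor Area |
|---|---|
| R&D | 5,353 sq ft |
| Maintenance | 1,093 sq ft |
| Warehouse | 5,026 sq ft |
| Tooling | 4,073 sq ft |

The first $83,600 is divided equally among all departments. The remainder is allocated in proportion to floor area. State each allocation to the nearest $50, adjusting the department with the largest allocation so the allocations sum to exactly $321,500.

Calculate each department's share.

$83,600 shared equally gives $20,900 per department.
Remainder $237,900 by floor area (total 15,545): R&D 81,922.08 → $81,900; Maintenance 16,727.22 → $16,750; Warehouse 76,917.68 → $76,900; Tooling 62,333.01 → $62,350.
Totals: R&D $20,900 + $81,900 = $102,800; Maintenance $20,900 + $16,750 = $37,650; Warehouse $20,900 + $76,900 = $97,800; Tooling $20,900 + $62,350 = $83,250.

R&D: $102,800; Maintenance: $37,650; Warehouse: $97,800; Tooling: $83,250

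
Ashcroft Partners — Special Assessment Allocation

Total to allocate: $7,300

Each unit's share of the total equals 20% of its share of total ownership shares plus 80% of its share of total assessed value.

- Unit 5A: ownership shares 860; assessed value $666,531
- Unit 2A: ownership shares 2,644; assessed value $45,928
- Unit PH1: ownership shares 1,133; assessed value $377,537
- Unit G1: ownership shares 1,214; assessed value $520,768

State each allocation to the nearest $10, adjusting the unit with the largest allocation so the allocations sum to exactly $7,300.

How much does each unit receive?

Totals — ownership shares 5,851, assessed value 1,610,764.
Composite weights (20% ownership shares + 80% assessed value): Unit 5A 0.3604; Unit 2A 0.1132; Unit PH1 0.2262; Unit G1 0.3001.
Raw shares: Unit 5A 2,631.18; Unit 2A 826.27; Unit PH1 1,651.52; Unit G1 2,191.03.
Rounded to nearest $10: Unit 5A $2,630; Unit 2A $830; Unit PH1 $1,650; Unit G1 $2,190. Sum = $7,300.
Sum already equals the total — no adjustment.

Unit 5A: $2,630; Unit 2A: $830; Unit PH1: $1,650; Unit G1: $2,190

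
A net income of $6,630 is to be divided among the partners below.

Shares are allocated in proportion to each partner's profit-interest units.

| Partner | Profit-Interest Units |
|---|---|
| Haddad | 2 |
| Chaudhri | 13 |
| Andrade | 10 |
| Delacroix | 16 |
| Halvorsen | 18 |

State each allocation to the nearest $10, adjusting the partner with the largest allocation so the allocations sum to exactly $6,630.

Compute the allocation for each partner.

Combined profit-interest units = 59.
Pro-rata amounts: Haddad 2/59 × $6,630 = 224.75; Chaudhri 13/59 × $6,630 = 1,460.85; Andrade 10/59 × $6,630 = 1,123.73; Delacroix 16/59 × $6,630 = 1,797.97; Halvorsen 18/59 × $6,630 = 2,022.71.
At nearest $10: Haddad $220; Chaudhri $1,460; Andrade $1,120; Delacroix $1,800; Halvorsen $2,020. Sum = $6,620.
Difference $6,630 − $6,620 = +$10 applied to largest allocation (Halvorsen): Halvorsen becomes $2,030.

Haddad: $220; Chaudhri: $1,460; Andrade: $1,120; Delacroix: $1,800; Halvorsen: $2,030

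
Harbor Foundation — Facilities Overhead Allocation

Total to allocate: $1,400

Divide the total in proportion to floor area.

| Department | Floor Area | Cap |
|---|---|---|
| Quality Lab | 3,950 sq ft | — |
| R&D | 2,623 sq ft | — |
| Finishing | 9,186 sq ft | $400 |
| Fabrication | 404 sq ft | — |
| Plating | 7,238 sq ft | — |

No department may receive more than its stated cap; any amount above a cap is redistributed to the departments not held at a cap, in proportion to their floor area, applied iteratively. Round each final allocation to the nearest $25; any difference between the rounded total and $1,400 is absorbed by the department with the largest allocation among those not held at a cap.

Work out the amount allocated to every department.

Total floor area = 23,401.
Proportional shares (ignoring caps): Quality Lab 236.31; R&D 156.92; Finishing 549.57; Fabrication 24.17; Plating 433.02.
Held at cap: Finishing ($400); residual $1,000 reallocated over remaining floor area 14,215.
Shares after redistribution: Quality Lab 277.88 → $275; R&D 184.52 → $175; Fabrication 28.42 → $25; Plating 509.18 → $500.
Rounding difference +$25 applied to Plating → $525.

Quality Lab: $275 | R&D: $175 | Finishing: $400 | Fabrication: $25 | Plating: $525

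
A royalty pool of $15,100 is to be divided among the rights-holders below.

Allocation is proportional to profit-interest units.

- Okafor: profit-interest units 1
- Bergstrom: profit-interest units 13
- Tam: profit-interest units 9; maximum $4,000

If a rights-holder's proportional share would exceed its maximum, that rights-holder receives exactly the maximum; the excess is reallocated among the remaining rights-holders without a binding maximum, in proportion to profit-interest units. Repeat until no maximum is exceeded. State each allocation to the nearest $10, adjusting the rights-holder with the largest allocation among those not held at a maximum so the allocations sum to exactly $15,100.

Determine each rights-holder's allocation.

Okafor: $790 · Bergstrom: $10,310 · Tam: $4,000

Total profit-interest units = 23.
Pro-rata shares before constraints: Okafor 656.52; Bergstrom 8,534.78; Tam 5,908.70.
Capped: Tam ($4,000); residual $11,100 reallocated over remaining profit-interest units 14.
Shares after redistribution: Okafor 792.86 → $790; Bergstrom 10,307.14 → $10,310.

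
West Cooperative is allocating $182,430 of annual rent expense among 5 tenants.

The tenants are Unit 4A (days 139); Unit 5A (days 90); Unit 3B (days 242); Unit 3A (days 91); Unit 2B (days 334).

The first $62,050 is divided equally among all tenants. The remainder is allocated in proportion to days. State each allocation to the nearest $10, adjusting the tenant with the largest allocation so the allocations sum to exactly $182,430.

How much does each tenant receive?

First tranche $62,050 split equally: $12,410 each.
Remainder $120,380 by days (total 896): Unit 4A 18,675.02 → $18,680; Unit 5A 12,091.74 → $12,090; Unit 3B 32,513.35 → $32,510; Unit 3A 12,226.09 → $12,230; Unit 2B 44,873.79 → $44,870.
Totals: Unit 4A $12,410 + $18,680 = $31,090; Unit 5A $12,410 + $12,090 = $24,500; Unit 3B $12,410 + $32,510 = $44,920; Unit 3A $12,410 + $12,230 = $24,640; Unit 2B $12,410 + $44,870 = $57,280.

Unit 4A: $31,090 · Unit 5A: $24,500 · Unit 3B: $44,920 · Unit 3A: $24,640 · Unit 2B: $57,280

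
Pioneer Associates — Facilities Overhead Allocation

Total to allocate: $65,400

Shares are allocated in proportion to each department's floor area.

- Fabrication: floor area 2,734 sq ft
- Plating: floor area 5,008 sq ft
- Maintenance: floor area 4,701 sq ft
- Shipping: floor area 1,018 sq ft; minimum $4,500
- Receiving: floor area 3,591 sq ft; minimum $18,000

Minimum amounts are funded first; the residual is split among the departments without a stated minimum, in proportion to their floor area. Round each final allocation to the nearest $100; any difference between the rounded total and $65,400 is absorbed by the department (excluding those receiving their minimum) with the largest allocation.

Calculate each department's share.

Fund the minimums — Shipping $4,500; Receiving $18,000. Remaining pool $42,900.
Remaining pool split over remaining floor area 12,443: Fabrication 9,426.07 → $9,400; Plating 17,266.19 → $17,300; Maintenance 16,207.74 → $16,200.

Fabrication: $9,400 | Plating: $17,300 | Maintenance: $16,200 | Shipping: $4,500 | Receiving: $18,000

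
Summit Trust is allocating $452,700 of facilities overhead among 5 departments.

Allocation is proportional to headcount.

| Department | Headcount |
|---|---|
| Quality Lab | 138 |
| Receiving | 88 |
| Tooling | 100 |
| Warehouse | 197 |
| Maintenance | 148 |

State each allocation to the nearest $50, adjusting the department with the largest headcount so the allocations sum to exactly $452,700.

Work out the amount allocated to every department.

Quality Lab: $93,100 · Receiving: $59,350 · Tooling: $67,450 · Warehouse: $132,950 · Maintenance: $99,850

Sum of headcount: 671.
Proportional shares: Quality Lab 138/671 × $452,700 = 93,103.73; Receiving 88/671 × $452,700 = 59,370.49; Tooling 100/671 × $452,700 = 67,466.47; Warehouse 197/671 × $452,700 = 132,908.94; Maintenance 148/671 × $452,700 = 99,850.37.
At nearest $50: Quality Lab $93,100; Receiving $59,350; Tooling $67,450; Warehouse $132,900; Maintenance $99,850. Sum = $452,650.
Difference $452,700 − $452,650 = +$50 applied to largest headcount (Warehouse): Warehouse becomes $132,950.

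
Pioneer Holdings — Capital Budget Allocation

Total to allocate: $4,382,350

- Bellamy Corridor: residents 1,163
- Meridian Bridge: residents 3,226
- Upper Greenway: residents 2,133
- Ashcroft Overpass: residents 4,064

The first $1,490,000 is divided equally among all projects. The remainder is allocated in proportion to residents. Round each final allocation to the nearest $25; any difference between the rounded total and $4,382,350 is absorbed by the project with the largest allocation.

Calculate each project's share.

$1,490,000 shared equally gives $372,500 per project.
Remainder $2,892,350 by residents (total 10,586): Bellamy Corridor 317,759.59 → $317,750; Meridian Bridge 881,420.85 → $881,425; Upper Greenway 582,786.94 → $582,775; Ashcroft Overpass 1,110,382.62 → $1,110,375.
Rounding difference +$25 on remainder applied to Ashcroft Overpass.
Totals: Bellamy Corridor $372,500 + $317,750 = $690,250; Meridian Bridge $372,500 + $881,425 = $1,253,925; Upper Greenway $372,500 + $582,775 = $955,275; Ashcroft Overpass $372,500 + $1,110,400 = $1,482,900.

Bellamy Corridor: $690,250; Meridian Bridge: $1,253,925; Upper Greenway: $955,275; Ashcroft Overpass: $1,482,900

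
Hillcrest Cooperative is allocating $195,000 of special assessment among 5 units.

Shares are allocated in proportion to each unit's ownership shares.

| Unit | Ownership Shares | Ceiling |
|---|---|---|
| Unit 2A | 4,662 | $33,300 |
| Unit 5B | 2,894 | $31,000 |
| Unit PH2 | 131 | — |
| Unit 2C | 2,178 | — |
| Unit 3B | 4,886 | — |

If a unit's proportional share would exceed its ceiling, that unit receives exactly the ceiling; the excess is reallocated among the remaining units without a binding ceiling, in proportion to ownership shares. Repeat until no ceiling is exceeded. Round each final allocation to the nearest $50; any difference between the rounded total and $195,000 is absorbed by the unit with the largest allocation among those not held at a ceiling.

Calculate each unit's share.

Unit 2A: $33,300; Unit 5B: $31,000; Unit PH2: $2,400; Unit 2C: $39,550; Unit 3B: $88,750

Sum of ownership shares: 14,751.
Pro-rata shares before constraints: Unit 2A 61,629.04; Unit 5B 38,257.07; Unit PH2 1,731.75; Unit 2C 28,791.95; Unit 3B 64,590.20.
Cap binds for Unit 2A ($33,300), Unit 5B ($31,000); remaining pool $130,700 reallocated over remaining ownership shares 7,195.
Remaining shares: Unit PH2 2,379.67 → $2,400; Unit 2C 39,564.23 → $39,550; Unit 3B 88,756.11 → $88,750.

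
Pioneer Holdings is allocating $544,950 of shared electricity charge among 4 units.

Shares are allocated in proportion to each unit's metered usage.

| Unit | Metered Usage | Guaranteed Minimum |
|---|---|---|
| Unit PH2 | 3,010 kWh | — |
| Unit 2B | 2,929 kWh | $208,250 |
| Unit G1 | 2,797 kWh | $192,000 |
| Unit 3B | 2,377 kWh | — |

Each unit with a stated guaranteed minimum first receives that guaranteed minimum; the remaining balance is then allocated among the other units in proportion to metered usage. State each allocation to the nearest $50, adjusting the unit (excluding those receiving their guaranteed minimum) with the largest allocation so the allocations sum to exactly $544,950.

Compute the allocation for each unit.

Fund the minimums — Unit 2B $208,250; Unit G1 $192,000. Remaining pool $144,700.
Remaining pool split over remaining metered usage 5,387: Unit PH2 80,851.49 → $80,850; Unit 3B 63,848.51 → $63,850.

Unit PH2: $80,850; Unit 2B: $208,250; Unit G1: $192,000; Unit 3B: $63,850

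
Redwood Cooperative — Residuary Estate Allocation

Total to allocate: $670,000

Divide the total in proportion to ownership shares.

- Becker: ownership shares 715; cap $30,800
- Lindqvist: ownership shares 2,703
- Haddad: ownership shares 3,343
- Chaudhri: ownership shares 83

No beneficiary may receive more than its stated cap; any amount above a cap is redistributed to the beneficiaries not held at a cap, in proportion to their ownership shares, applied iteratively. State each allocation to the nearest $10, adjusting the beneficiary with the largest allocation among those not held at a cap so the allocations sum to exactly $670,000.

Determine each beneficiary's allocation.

Combined ownership shares = 6,844.
Proportional shares (ignoring caps): Becker 69,995.62; Lindqvist 264,612.80; Haddad 327,266.22; Chaudhri 8,125.37.
Held at cap: Becker ($30,800); remaining pool $639,200 reallocated over remaining ownership shares 6,129.
Redistributed shares: Lindqvist 281,898.78 → $281,900; Haddad 348,645.06 → $348,650; Chaudhri 8,656.16 → $8,660.
Rounding difference −$10 applied to Haddad → $348,640.

Becker: $30,800 | Lindqvist: $281,900 | Haddad: $348,640 | Chaudhri: $8,660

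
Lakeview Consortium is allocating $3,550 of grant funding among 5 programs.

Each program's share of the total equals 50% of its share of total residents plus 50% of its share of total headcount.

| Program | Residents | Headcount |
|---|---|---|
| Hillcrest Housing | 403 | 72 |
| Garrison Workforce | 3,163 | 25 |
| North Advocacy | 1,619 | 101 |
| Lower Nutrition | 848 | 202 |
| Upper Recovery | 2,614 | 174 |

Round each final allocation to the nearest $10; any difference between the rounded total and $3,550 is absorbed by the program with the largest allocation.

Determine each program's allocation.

Hillcrest Housing: $310 | Garrison Workforce: $730 | North Advocacy: $640 | Lower Nutrition: $800 | Upper Recovery: $1,070

Residents total 8,647; headcount total 574.
Composite weights (50% residents + 50% headcount): Hillcrest Housing 0.0860; Garrison Workforce 0.2047; North Advocacy 0.1816; Lower Nutrition 0.2250; Upper Recovery 0.3027.
Proportional shares: Hillcrest Housing 305.37; Garrison Workforce 726.59; North Advocacy 644.66; Lower Nutrition 798.72; Upper Recovery 1,074.65.
Rounded to nearest $10: Hillcrest Housing $310; Garrison Workforce $730; North Advocacy $640; Lower Nutrition $800; Upper Recovery $1,070. Sum = $3,550.
Rounded total matches; no reconciliation needed.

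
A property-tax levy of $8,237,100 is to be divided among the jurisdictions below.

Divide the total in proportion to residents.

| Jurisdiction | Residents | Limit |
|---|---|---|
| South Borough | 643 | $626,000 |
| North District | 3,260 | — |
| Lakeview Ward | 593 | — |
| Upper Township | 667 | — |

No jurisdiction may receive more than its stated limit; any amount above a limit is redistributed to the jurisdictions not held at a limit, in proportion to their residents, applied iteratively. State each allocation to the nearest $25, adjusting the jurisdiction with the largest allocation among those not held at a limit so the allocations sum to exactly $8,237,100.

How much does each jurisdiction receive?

South Borough: $626,000 · North District: $5,489,425 · Lakeview Ward: $998,525 · Upper Township: $1,123,150

Sum of residents: 5,163.
Unconstrained shares: South Borough 1,025,848.40; North District 5,201,035.44; Lakeview Ward 946,077.92; Upper Township 1,064,138.23.
Capped: South Borough ($626,000); balance $7,611,100 reallocated over remaining residents 4,520.
Shares after redistribution: North District 5,489,421.68 → $5,489,425; Lakeview Ward 998,535.91 → $998,525; Upper Township 1,123,142.41 → $1,123,150.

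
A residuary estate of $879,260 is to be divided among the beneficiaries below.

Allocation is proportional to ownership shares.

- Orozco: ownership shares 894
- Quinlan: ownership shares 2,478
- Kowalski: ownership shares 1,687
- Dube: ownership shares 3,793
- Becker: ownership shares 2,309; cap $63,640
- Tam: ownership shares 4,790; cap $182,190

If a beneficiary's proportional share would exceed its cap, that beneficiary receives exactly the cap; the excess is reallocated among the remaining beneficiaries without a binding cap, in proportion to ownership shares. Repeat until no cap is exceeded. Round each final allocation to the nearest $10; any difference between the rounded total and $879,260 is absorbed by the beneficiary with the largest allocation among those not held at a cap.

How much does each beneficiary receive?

Ownership shares total: 15,951.
Proportional shares (ignoring caps): Orozco 49,279.57; Quinlan 136,593.71; Kowalski 92,991.76; Dube 209,079.88; Becker 127,278.00; Tam 264,037.08.
Cap binds for Becker ($63,640), Tam ($182,190); remaining pool $633,430 reallocated over remaining ownership shares 8,852.
Shares after redistribution: Orozco 63,972.71 → $63,970; Quinlan 177,320.33 → $177,320; Kowalski 120,718.08 → $120,720; Dube 271,418.89 → $271,420.

Orozco: $63,970 | Quinlan: $177,320 | Kowalski: $120,720 | Dube: $271,420 | Becker: $63,640 | Tam: $182,190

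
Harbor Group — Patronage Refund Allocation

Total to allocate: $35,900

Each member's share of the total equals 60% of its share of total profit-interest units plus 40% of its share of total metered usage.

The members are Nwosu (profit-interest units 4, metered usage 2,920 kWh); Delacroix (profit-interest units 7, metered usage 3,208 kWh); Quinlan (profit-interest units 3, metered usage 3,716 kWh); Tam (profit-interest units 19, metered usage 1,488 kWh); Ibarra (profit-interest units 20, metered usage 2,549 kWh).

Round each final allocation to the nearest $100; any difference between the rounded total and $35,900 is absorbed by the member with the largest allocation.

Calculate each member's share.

Nwosu: $4,600 | Delacroix: $6,200 | Quinlan: $5,100 | Tam: $9,300 | Ibarra: $10,700

Profit-interest units total 53; metered usage total 13,881.
Blended shares (60% profit-interest units + 40% metered usage): Nwosu 0.1294; Delacroix 0.1717; Quinlan 0.1410; Tam 0.2580; Ibarra 0.2999.
Unrounded shares: Nwosu 4,646.42; Delacroix 6,163.61; Quinlan 5,063.48; Tam 9,261.23; Ibarra 10,765.26.
At nearest $100: Nwosu $4,600; Delacroix $6,200; Quinlan $5,100; Tam $9,300; Ibarra $10,800. Sum = $36,000.
Difference $35,900 − $36,000 = −$100 applied to largest allocation (Ibarra): Ibarra becomes $10,700.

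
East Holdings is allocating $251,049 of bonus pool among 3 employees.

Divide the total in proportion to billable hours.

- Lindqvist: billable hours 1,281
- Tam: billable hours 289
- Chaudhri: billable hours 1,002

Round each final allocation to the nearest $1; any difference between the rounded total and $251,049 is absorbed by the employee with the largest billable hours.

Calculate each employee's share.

Sum of billable hours: 1,281 + 289 + 1,002 = 2,572.
Proportional shares: Lindqvist 125,036.46; Tam 28,208.85; Chaudhri 97,803.69.
Rounded to nearest $1: Lindqvist $125,036; Tam $28,209; Chaudhri $97,804. Sum = $251,049.
Rounded total matches; no reconciliation needed.

Lindqvist: $125,036 | Tam: $28,209 | Chaudhri: $97,804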